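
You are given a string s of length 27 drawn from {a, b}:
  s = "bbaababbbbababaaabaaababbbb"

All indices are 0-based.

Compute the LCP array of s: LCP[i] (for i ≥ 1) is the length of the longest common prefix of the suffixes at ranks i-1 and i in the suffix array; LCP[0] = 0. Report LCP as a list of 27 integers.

[0, 5, 2, 4, 8, 1, 7, 3, 4, 7, 2, 5, 0, 1, 6, 3, 2, 4, 3, 6, 1, 2, 3, 2, 3, 3, 4]

rank | idx | suffix
   0 |  14 | aaabaaababbbb
   1 |  18 | aaababbbb
   2 |  15 | aabaaababbbb
   3 |  19 | aababbbb
   4 |   2 | aababbbbababaaabaaababbbb
   5 |  12 | abaaabaaababbbb
   6 |  16 | abaaababbbb
   7 |  10 | ababaaabaaababbbb
   8 |  20 | ababbbb
   9 |   3 | ababbbbababaaabaaababbbb
  10 |  22 | abbbb
  11 |   5 | abbbbababaaabaaababbbb
  12 |  26 | b
  13 |  13 | baaabaaababbbb
  14 |  17 | baaababbbb
  15 |   1 | baababbbbababaaabaaababbbb
  16 |  11 | babaaabaaababbbb
  17 |   9 | bababaaabaaababbbb
  18 |  21 | babbbb
  19 |   4 | babbbbababaaabaaababbbb
  20 |  25 | bb
  21 |   0 | bbaababbbbababaaabaaababbbb
  22 |   8 | bbababaaabaaababbbb
  23 |  24 | bbb
  24 |   7 | bbbababaaabaaababbbb
  25 |  23 | bbbb
  26 |   6 | bbbbababaaabaaababbbb

SA = [14, 18, 15, 19, 2, 12, 16, 10, 20, 3, 22, 5, 26, 13, 17, 1, 11, 9, 21, 4, 25, 0, 8, 24, 7, 23, 6]
rank  pair      lcp
   1  s[14:],s[18:]  5  'aaaba'
   2  s[18:],s[15:]  2  'aa'
   3  s[15:],s[19:]  4  'aaba'
   4  s[19:],s[2:]  8  'aababbbb'
   5  s[2:],s[12:]  1  'a'
   6  s[12:],s[16:]  7  'abaaaba'
   7  s[16:],s[10:]  3  'aba'
   8  s[10:],s[20:]  4  'abab'
   9  s[20:],s[3:]  7  'ababbbb'
  10  s[3:],s[22:]  2  'ab'
  11  s[22:],s[5:]  5  'abbbb'
  12  s[5:],s[26:]  0  ''
  13  s[26:],s[13:]  1  'b'
  14  s[13:],s[17:]  6  'baaaba'
  15  s[17:],s[1:]  3  'baa'
  16  s[1:],s[11:]  2  'ba'
  17  s[11:],s[9:]  4  'baba'
  18  s[9:],s[21:]  3  'bab'
  19  s[21:],s[4:]  6  'babbbb'
  20  s[4:],s[25:]  1  'b'
  21  s[25:],s[0:]  2  'bb'
  22  s[0:],s[8:]  3  'bba'
  23  s[8:],s[24:]  2  'bb'
  24  s[24:],s[7:]  3  'bbb'
  25  s[7:],s[23:]  3  'bbb'
  26  s[23:],s[6:]  4  'bbbb'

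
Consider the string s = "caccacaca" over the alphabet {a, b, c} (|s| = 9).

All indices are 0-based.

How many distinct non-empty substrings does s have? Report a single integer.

rank | idx | suffix
   0 |   8 | a
   1 |   6 | aca
   2 |   4 | acaca
   3 |   1 | accacaca
   4 |   7 | ca
   5 |   5 | caca
   6 |   3 | cacaca
   7 |   0 | caccacaca
   8 |   2 | ccacaca

SA = [8, 6, 4, 1, 7, 5, 3, 0, 2]
[i] adj suffixes → lcp
  [1] 8/6 → 1 ('a')
  [2] 6/4 → 3 ('aca')
  [3] 4/1 → 2 ('ac')
  [4] 1/7 → 0 ('')
  [5] 7/5 → 2 ('ca')
  [6] 5/3 → 4 ('caca')
  [7] 3/0 → 3 ('cac')
  [8] 0/2 → 1 ('c')

n(n+1)/2 = 9·10/2 = 45
Σ LCP = 0 + 1 + 3 + 2 + 0 + 2 + 4 + 3 + 1 = 16
distinct = 45 − 16 = 29

29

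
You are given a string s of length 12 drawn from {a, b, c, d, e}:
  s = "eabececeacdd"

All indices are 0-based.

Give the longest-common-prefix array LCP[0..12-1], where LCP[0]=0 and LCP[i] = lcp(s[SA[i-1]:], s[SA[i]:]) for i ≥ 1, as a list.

rank→(start, suffix):
  0 → (1, 'abececeacdd')
  1 → (8, 'acdd')
  2 → (2, 'bececeacdd')
  3 → (9, 'cdd')
  4 → (6, 'ceacdd')
  5 → (4, 'ceceacdd')
  6 → (11, 'd')
  7 → (10, 'dd')
  8 → (0, 'eabececeacdd')
  9 → (7, 'eacdd')
  10 → (5, 'eceacdd')
  11 → (3, 'ececeacdd')

SA = [1, 8, 2, 9, 6, 4, 11, 10, 0, 7, 5, 3]
i: (SA[i-1],SA[i]) lcp shared
  1: (1,8) 1 'a'
  2: (8,2) 0 ''
  3: (2,9) 0 ''
  4: (9,6) 1 'c'
  5: (6,4) 2 'ce'
  6: (4,11) 0 ''
  7: (11,10) 1 'd'
  8: (10,0) 0 ''
  9: (0,7) 2 'ea'
  10: (7,5) 1 'e'
  11: (5,3) 3 'ece'

[0, 1, 0, 0, 1, 2, 0, 1, 0, 2, 1, 3]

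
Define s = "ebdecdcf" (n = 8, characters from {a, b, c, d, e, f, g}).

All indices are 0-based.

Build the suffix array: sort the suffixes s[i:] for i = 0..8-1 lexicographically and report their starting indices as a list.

rank | idx | suffix
   0 |   1 | bdecdcf
   1 |   4 | cdcf
   2 |   6 | cf
   3 |   5 | dcf
   4 |   2 | decdcf
   5 |   0 | ebdecdcf
   6 |   3 | ecdcf
   7 |   7 | f

[1, 4, 6, 5, 2, 0, 3, 7]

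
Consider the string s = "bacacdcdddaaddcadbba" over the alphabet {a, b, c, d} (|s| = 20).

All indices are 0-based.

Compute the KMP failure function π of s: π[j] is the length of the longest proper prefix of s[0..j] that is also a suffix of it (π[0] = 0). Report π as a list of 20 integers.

[0, 0, 0, 0, 0, 0, 0, 0, 0, 0, 0, 0, 0, 0, 0, 0, 0, 1, 1, 2]

π[0] = 0
j=1 s[j]='a': π[1]=0 (border '')
j=2 s[j]='c': π[2]=0 (border '')
j=3 s[j]='a': π[3]=0 (border '')
j=4 s[j]='c': π[4]=0 (border '')
j=5 s[j]='d': π[5]=0 (border '')
j=6 s[j]='c': π[6]=0 (border '')
j=7 s[j]='d': π[7]=0 (border '')
j=8 s[j]='d': π[8]=0 (border '')
j=9 s[j]='d': π[9]=0 (border '')
j=10 s[j]='a': π[10]=0 (border '')
j=11 s[j]='a': π[11]=0 (border '')
j=12 s[j]='d': π[12]=0 (border '')
j=13 s[j]='d': π[13]=0 (border '')
j=14 s[j]='c': π[14]=0 (border '')
j=15 s[j]='a': π[15]=0 (border '')
j=16 s[j]='d': π[16]=0 (border '')
j=17 s[j]='b': π[17]=1 (border 'b')
j=18 s[j]='b': k: 1→0; π[18]=1 (border 'b')
j=19 s[j]='a': π[19]=2 (border 'ba')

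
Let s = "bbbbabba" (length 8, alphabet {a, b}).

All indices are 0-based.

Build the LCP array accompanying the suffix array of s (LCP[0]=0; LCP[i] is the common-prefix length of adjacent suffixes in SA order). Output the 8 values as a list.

rank | idx | suffix
   0 |   7 | a
   1 |   4 | abba
   2 |   6 | ba
   3 |   3 | babba
   4 |   5 | bba
   5 |   2 | bbabba
   6 |   1 | bbbabba
   7 |   0 | bbbbabba

SA = [7, 4, 6, 3, 5, 2, 1, 0]
i: (SA[i-1],SA[i]) lcp shared
  1: (7,4) 1 'a'
  2: (4,6) 0 ''
  3: (6,3) 2 'ba'
  4: (3,5) 1 'b'
  5: (5,2) 3 'bba'
  6: (2,1) 2 'bb'
  7: (1,0) 3 'bbb'

[0, 1, 0, 2, 1, 3, 2, 3]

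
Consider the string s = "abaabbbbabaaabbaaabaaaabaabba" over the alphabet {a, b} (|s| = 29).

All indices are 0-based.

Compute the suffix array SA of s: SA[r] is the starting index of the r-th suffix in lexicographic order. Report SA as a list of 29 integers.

sorted suffixes:
  #0 SA[0]=28  'a'
  #1 SA[1]=19  'aaaabaabba'
  #2 SA[2]=15  'aaabaaaabaabba'
  #3 SA[3]=20  'aaabaabba'
  #4 SA[4]=10  'aaabbaaabaaaabaabba'
  #5 SA[5]=16  'aabaaaabaabba'
  #6 SA[6]=21  'aabaabba'
  #7 SA[7]=24  'aabba'
  #8 SA[8]=11  'aabbaaabaaaabaabba'
  #9 SA[9]=2  'aabbbbabaaabbaaabaaaabaabba'
  #10 SA[10]=17  'abaaaabaabba'
  #11 SA[11]=8  'abaaabbaaabaaaabaabba'
  #12 SA[12]=22  'abaabba'
  #13 SA[13]=0  'abaabbbbabaaabbaaabaaaabaabba'
  #14 SA[14]=25  'abba'
  #15 SA[15]=12  'abbaaabaaaabaabba'
  #16 SA[16]=3  'abbbbabaaabbaaabaaaabaabba'
  #17 SA[17]=27  'ba'
  #18 SA[18]=18  'baaaabaabba'
  #19 SA[19]=14  'baaabaaaabaabba'
  #20 SA[20]=9  'baaabbaaabaaaabaabba'
  #21 SA[21]=23  'baabba'
  #22 SA[22]=1  'baabbbbabaaabbaaabaaaabaabba'
  #23 SA[23]=7  'babaaabbaaabaaaabaabba'
  #24 SA[24]=26  'bba'
  #25 SA[25]=13  'bbaaabaaaabaabba'
  #26 SA[26]=6  'bbabaaabbaaabaaaabaabba'
  #27 SA[27]=5  'bbbabaaabbaaabaaaabaabba'
  #28 SA[28]=4  'bbbbabaaabbaaabaaaabaabba'

[28, 19, 15, 20, 10, 16, 21, 24, 11, 2, 17, 8, 22, 0, 25, 12, 3, 27, 18, 14, 9, 23, 1, 7, 26, 13, 6, 5, 4]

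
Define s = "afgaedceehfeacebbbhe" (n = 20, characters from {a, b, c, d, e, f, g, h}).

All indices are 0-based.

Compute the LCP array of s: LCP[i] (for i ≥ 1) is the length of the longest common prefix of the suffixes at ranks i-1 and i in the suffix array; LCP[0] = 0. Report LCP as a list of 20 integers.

rank→(start, suffix):
  0 → (12, 'acebbbhe')
  1 → (3, 'aedceehfeacebbbhe')
  2 → (0, 'afgaedceehfeacebbbhe')
  3 → (15, 'bbbhe')
  4 → (16, 'bbhe')
  5 → (17, 'bhe')
  6 → (13, 'cebbbhe')
  7 → (6, 'ceehfeacebbbhe')
  8 → (5, 'dceehfeacebbbhe')
  9 → (19, 'e')
  10 → (11, 'eacebbbhe')
  11 → (14, 'ebbbhe')
  12 → (4, 'edceehfeacebbbhe')
  13 → (7, 'eehfeacebbbhe')
  14 → (8, 'ehfeacebbbhe')
  15 → (10, 'feacebbbhe')
  16 → (1, 'fgaedceehfeacebbbhe')
  17 → (2, 'gaedceehfeacebbbhe')
  18 → (18, 'he')
  19 → (9, 'hfeacebbbhe')

SA = [12, 3, 0, 15, 16, 17, 13, 6, 5, 19, 11, 14, 4, 7, 8, 10, 1, 2, 18, 9]
rank  pair      lcp
   1  s[12:],s[3:]  1  'a'
   2  s[3:],s[0:]  1  'a'
   3  s[0:],s[15:]  0  ''
   4  s[15:],s[16:]  2  'bb'
   5  s[16:],s[17:]  1  'b'
   6  s[17:],s[13:]  0  ''
   7  s[13:],s[6:]  2  'ce'
   8  s[6:],s[5:]  0  ''
   9  s[5:],s[19:]  0  ''
  10  s[19:],s[11:]  1  'e'
  11  s[11:],s[14:]  1  'e'
  12  s[14:],s[4:]  1  'e'
  13  s[4:],s[7:]  1  'e'
  14  s[7:],s[8:]  1  'e'
  15  s[8:],s[10:]  0  ''
  16  s[10:],s[1:]  1  'f'
  17  s[1:],s[2:]  0  ''
  18  s[2:],s[18:]  0  ''
  19  s[18:],s[9:]  1  'h'

[0, 1, 1, 0, 2, 1, 0, 2, 0, 0, 1, 1, 1, 1, 1, 0, 1, 0, 0, 1]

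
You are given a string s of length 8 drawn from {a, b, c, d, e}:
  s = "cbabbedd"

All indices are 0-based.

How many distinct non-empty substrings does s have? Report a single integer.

33

sorted suffixes:
  #0 SA[0]=2  'abbedd'
  #1 SA[1]=1  'babbedd'
  #2 SA[2]=3  'bbedd'
  #3 SA[3]=4  'bedd'
  #4 SA[4]=0  'cbabbedd'
  #5 SA[5]=7  'd'
  #6 SA[6]=6  'dd'
  #7 SA[7]=5  'edd'

SA = [2, 1, 3, 4, 0, 7, 6, 5]
[i] adj suffixes → lcp
  [1] 2/1 → 0 ('')
  [2] 1/3 → 1 ('b')
  [3] 3/4 → 1 ('b')
  [4] 4/0 → 0 ('')
  [5] 0/7 → 0 ('')
  [6] 7/6 → 1 ('d')
  [7] 6/5 → 0 ('')

n(n+1)/2 = 8·9/2 = 36
Σ LCP = 0 + 0 + 1 + 1 + 0 + 0 + 1 + 0 = 3
distinct = 36 − 3 = 33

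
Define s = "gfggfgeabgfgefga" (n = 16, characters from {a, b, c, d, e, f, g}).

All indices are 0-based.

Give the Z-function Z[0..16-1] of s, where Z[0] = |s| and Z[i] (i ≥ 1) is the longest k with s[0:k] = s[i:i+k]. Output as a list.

Z[0]=16
i=1: i≥r, start 0; Z[1]=0
i=2: i≥r, start 0; Z[2]=1 grow→box=[2,3)
i=3: i≥r, start 0; Z[3]=3 grow→box=[3,6)
i=4: min(r-i=2, Z[1]=0)=0; Z[4]=0
i=5: min(r-i=1, Z[2]=1)=1; Z[5]=1
i=6: i≥r, start 0; Z[6]=0
i=7: i≥r, start 0; Z[7]=0
i=8: i≥r, start 0; Z[8]=0
i=9: i≥r, start 0; Z[9]=3 grow→box=[9,12)
i=10: min(r-i=2, Z[1]=0)=0; Z[10]=0
i=11: min(r-i=1, Z[2]=1)=1; Z[11]=1
i=12: i≥r, start 0; Z[12]=0
i=13: i≥r, start 0; Z[13]=0
i=14: i≥r, start 0; Z[14]=1 grow→box=[14,15)
i=15: i≥r, start 0; Z[15]=0

[16, 0, 1, 3, 0, 1, 0, 0, 0, 3, 0, 1, 0, 0, 1, 0]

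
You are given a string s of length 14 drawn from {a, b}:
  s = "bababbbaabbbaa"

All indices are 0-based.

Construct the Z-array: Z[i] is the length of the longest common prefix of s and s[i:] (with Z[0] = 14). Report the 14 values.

Z[0]=14
i=1: fresh scan; Z[1]=0
i=2: fresh scan; Z[2]=3 grow→box=[2,5)
i=3: min(r-i=2, Z[1]=0)=0; Z[3]=0
i=4: min(r-i=1, Z[2]=3)=1; Z[4]=1
i=5: fresh scan; Z[5]=1 grow→box=[5,6)
i=6: fresh scan; Z[6]=2 grow→box=[6,8)
i=7: min(r-i=1, Z[1]=0)=0; Z[7]=0
i=8: fresh scan; Z[8]=0
i=9: fresh scan; Z[9]=1 grow→box=[9,10)
i=10: fresh scan; Z[10]=1 grow→box=[10,11)
i=11: fresh scan; Z[11]=2 grow→box=[11,13)
i=12: min(r-i=1, Z[1]=0)=0; Z[12]=0
i=13: fresh scan; Z[13]=0

[14, 0, 3, 0, 1, 1, 2, 0, 0, 1, 1, 2, 0, 0]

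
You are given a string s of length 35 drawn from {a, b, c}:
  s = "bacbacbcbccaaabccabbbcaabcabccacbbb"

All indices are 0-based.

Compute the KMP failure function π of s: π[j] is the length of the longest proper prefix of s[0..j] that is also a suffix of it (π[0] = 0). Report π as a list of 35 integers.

π[0] = 0
j=1 s[j]='a': π[1]=0 (border '')
j=2 s[j]='c': π[2]=0 (border '')
j=3 s[j]='b': π[3]=1 (border 'b')
j=4 s[j]='a': π[4]=2 (border 'ba')
j=5 s[j]='c': π[5]=3 (border 'bac')
j=6 s[j]='b': π[6]=4 (border 'bacb')
j=7 s[j]='c': k: 4→1→0; π[7]=0 (border '')
j=8 s[j]='b': π[8]=1 (border 'b')
j=9 s[j]='c': k: 1→0; π[9]=0 (border '')
j=10 s[j]='c': π[10]=0 (border '')
j=11 s[j]='a': π[11]=0 (border '')
j=12 s[j]='a': π[12]=0 (border '')
j=13 s[j]='a': π[13]=0 (border '')
j=14 s[j]='b': π[14]=1 (border 'b')
j=15 s[j]='c': k: 1→0; π[15]=0 (border '')
j=16 s[j]='c': π[16]=0 (border '')
j=17 s[j]='a': π[17]=0 (border '')
j=18 s[j]='b': π[18]=1 (border 'b')
j=19 s[j]='b': k: 1→0; π[19]=1 (border 'b')
j=20 s[j]='b': k: 1→0; π[20]=1 (border 'b')
j=21 s[j]='c': k: 1→0; π[21]=0 (border '')
j=22 s[j]='a': π[22]=0 (border '')
j=23 s[j]='a': π[23]=0 (border '')
j=24 s[j]='b': π[24]=1 (border 'b')
j=25 s[j]='c': k: 1→0; π[25]=0 (border '')
j=26 s[j]='a': π[26]=0 (border '')
j=27 s[j]='b': π[27]=1 (border 'b')
j=28 s[j]='c': k: 1→0; π[28]=0 (border '')
j=29 s[j]='c': π[29]=0 (border '')
j=30 s[j]='a': π[30]=0 (border '')
j=31 s[j]='c': π[31]=0 (border '')
j=32 s[j]='b': π[32]=1 (border 'b')
j=33 s[j]='b': k: 1→0; π[33]=1 (border 'b')
j=34 s[j]='b': k: 1→0; π[34]=1 (border 'b')

[0, 0, 0, 1, 2, 3, 4, 0, 1, 0, 0, 0, 0, 0, 1, 0, 0, 0, 1, 1, 1, 0, 0, 0, 1, 0, 0, 1, 0, 0, 0, 0, 1, 1, 1]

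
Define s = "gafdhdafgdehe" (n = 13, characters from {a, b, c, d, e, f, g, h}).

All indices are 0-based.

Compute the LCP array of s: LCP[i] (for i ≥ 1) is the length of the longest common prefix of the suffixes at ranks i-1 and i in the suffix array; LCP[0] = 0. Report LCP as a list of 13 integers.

[0, 2, 0, 1, 1, 0, 1, 0, 1, 0, 1, 0, 1]

sorted suffixes:
  #0 SA[0]=1  'afdhdafgdehe'
  #1 SA[1]=6  'afgdehe'
  #2 SA[2]=5  'dafgdehe'
  #3 SA[3]=9  'dehe'
  #4 SA[4]=3  'dhdafgdehe'
  #5 SA[5]=12  'e'
  #6 SA[6]=10  'ehe'
  #7 SA[7]=2  'fdhdafgdehe'
  #8 SA[8]=7  'fgdehe'
  #9 SA[9]=0  'gafdhdafgdehe'
  #10 SA[10]=8  'gdehe'
  #11 SA[11]=4  'hdafgdehe'
  #12 SA[12]=11  'he'

SA = [1, 6, 5, 9, 3, 12, 10, 2, 7, 0, 8, 4, 11]
i: (SA[i-1],SA[i]) lcp shared
  1: (1,6) 2 'af'
  2: (6,5) 0 ''
  3: (5,9) 1 'd'
  4: (9,3) 1 'd'
  5: (3,12) 0 ''
  6: (12,10) 1 'e'
  7: (10,2) 0 ''
  8: (2,7) 1 'f'
  9: (7,0) 0 ''
  10: (0,8) 1 'g'
  11: (8,4) 0 ''
  12: (4,11) 1 'h'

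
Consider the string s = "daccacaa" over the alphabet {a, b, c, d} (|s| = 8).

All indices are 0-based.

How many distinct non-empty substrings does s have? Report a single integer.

29

rank | idx | suffix
   0 |   7 | a
   1 |   6 | aa
   2 |   4 | acaa
   3 |   1 | accacaa
   4 |   5 | caa
   5 |   3 | cacaa
   6 |   2 | ccacaa
   7 |   0 | daccacaa

SA = [7, 6, 4, 1, 5, 3, 2, 0]
i: (SA[i-1],SA[i]) lcp shared
  1: (7,6) 1 'a'
  2: (6,4) 1 'a'
  3: (4,1) 2 'ac'
  4: (1,5) 0 ''
  5: (5,3) 2 'ca'
  6: (3,2) 1 'c'
  7: (2,0) 0 ''

n(n+1)/2 = 8·9/2 = 36
Σ LCP = 0 + 1 + 1 + 2 + 0 + 2 + 1 + 0 = 7
distinct = 36 − 7 = 29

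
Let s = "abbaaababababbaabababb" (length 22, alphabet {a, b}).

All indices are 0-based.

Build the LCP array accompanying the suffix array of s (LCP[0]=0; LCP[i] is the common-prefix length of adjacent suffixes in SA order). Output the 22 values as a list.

[0, 2, 7, 1, 6, 7, 4, 5, 2, 3, 5, 0, 1, 3, 2, 5, 6, 3, 4, 1, 2, 4]

sorted suffixes:
  #0 SA[0]=3  'aaababababbaabababb'
  #1 SA[1]=4  'aababababbaabababb'
  #2 SA[2]=14  'aabababb'
  #3 SA[3]=5  'ababababbaabababb'
  #4 SA[4]=15  'abababb'
  #5 SA[5]=7  'abababbaabababb'
  #6 SA[6]=17  'ababb'
  #7 SA[7]=9  'ababbaabababb'
  #8 SA[8]=19  'abb'
  #9 SA[9]=0  'abbaaababababbaabababb'
  #10 SA[10]=11  'abbaabababb'
  #11 SA[11]=21  'b'
  #12 SA[12]=2  'baaababababbaabababb'
  #13 SA[13]=13  'baabababb'
  #14 SA[14]=6  'babababbaabababb'
  #15 SA[15]=16  'bababb'
  #16 SA[16]=8  'bababbaabababb'
  #17 SA[17]=18  'babb'
  #18 SA[18]=10  'babbaabababb'
  #19 SA[19]=20  'bb'
  #20 SA[20]=1  'bbaaababababbaabababb'
  #21 SA[21]=12  'bbaabababb'

SA = [3, 4, 14, 5, 15, 7, 17, 9, 19, 0, 11, 21, 2, 13, 6, 16, 8, 18, 10, 20, 1, 12]
rank  pair      lcp
   1  s[3:],s[4:]  2  'aa'
   2  s[4:],s[14:]  7  'aababab'
   3  s[14:],s[5:]  1  'a'
   4  s[5:],s[15:]  6  'ababab'
   5  s[15:],s[7:]  7  'abababb'
   6  s[7:],s[17:]  4  'abab'
   7  s[17:],s[9:]  5  'ababb'
   8  s[9:],s[19:]  2  'ab'
   9  s[19:],s[0:]  3  'abb'
  10  s[0:],s[11:]  5  'abbaa'
  11  s[11:],s[21:]  0  ''
  12  s[21:],s[2:]  1  'b'
  13  s[2:],s[13:]  3  'baa'
  14  s[13:],s[6:]  2  'ba'
  15  s[6:],s[16:]  5  'babab'
  16  s[16:],s[8:]  6  'bababb'
  17  s[8:],s[18:]  3  'bab'
  18  s[18:],s[10:]  4  'babb'
  19  s[10:],s[20:]  1  'b'
  20  s[20:],s[1:]  2  'bb'
  21  s[1:],s[12:]  4  'bbaa'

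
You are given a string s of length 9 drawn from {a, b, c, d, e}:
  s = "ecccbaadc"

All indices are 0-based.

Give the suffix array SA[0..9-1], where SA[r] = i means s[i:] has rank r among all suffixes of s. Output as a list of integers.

rank | idx | suffix
   0 |   5 | aadc
   1 |   6 | adc
   2 |   4 | baadc
   3 |   8 | c
   4 |   3 | cbaadc
   5 |   2 | ccbaadc
   6 |   1 | cccbaadc
   7 |   7 | dc
   8 |   0 | ecccbaadc

[5, 6, 4, 8, 3, 2, 1, 7, 0]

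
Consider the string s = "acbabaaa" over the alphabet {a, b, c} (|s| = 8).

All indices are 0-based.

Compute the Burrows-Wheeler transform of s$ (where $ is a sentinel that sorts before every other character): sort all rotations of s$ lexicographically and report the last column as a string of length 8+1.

aaabb$aca

rank  rotation   last
    0  $acbabaaa  a
    1  a$acbabaa  a
    2  aa$acbaba  a
    3  aaa$acbab  b
    4  abaaa$acb  b
    5  acbabaaa$  $
    6  baaa$acba  a
    7  babaaa$ac  c
    8  cbabaaa$a  a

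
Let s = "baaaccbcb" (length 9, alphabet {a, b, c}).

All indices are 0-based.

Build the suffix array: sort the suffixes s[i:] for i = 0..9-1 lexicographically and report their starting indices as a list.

sorted suffixes:
  #0 SA[0]=1  'aaaccbcb'
  #1 SA[1]=2  'aaccbcb'
  #2 SA[2]=3  'accbcb'
  #3 SA[3]=8  'b'
  #4 SA[4]=0  'baaaccbcb'
  #5 SA[5]=6  'bcb'
  #6 SA[6]=7  'cb'
  #7 SA[7]=5  'cbcb'
  #8 SA[8]=4  'ccbcb'

[1, 2, 3, 8, 0, 6, 7, 5, 4]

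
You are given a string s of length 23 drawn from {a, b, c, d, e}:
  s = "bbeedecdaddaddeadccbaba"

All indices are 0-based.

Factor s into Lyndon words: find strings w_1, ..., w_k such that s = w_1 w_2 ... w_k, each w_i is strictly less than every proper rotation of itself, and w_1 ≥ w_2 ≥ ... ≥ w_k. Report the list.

emit factor 1: 'bbeedecd' (i=0, period=8)
emit factor 2: 'addadde' (i=8, period=7)
emit factor 3: 'adccb' (i=15, period=5)
emit factor 4: 'ab' (i=20, period=2)
emit factor 5: 'a' (i=22, period=1)

["bbeedecd", "addadde", "adccb", "ab", "a"]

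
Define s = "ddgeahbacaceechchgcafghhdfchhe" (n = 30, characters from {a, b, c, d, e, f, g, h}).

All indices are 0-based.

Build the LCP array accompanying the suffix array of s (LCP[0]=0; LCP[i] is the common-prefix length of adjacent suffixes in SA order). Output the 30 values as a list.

sorted suffixes:
  #0 SA[0]=7  'acaceechchgcafghhdfchhe'
  #1 SA[1]=9  'aceechchgcafghhdfchhe'
  #2 SA[2]=19  'afghhdfchhe'
  #3 SA[3]=4  'ahbacaceechchgcafghhdfchhe'
  #4 SA[4]=6  'bacaceechchgcafghhdfchhe'
  #5 SA[5]=8  'caceechchgcafghhdfchhe'
  #6 SA[6]=18  'cafghhdfchhe'
  #7 SA[7]=10  'ceechchgcafghhdfchhe'
  #8 SA[8]=13  'chchgcafghhdfchhe'
  #9 SA[9]=15  'chgcafghhdfchhe'
  #10 SA[10]=26  'chhe'
  #11 SA[11]=0  'ddgeahbacaceechchgcafghhdfchhe'
  #12 SA[12]=24  'dfchhe'
  #13 SA[13]=1  'dgeahbacaceechchgcafghhdfchhe'
  #14 SA[14]=29  'e'
  #15 SA[15]=3  'eahbacaceechchgcafghhdfchhe'
  #16 SA[16]=12  'echchgcafghhdfchhe'
  #17 SA[17]=11  'eechchgcafghhdfchhe'
  #18 SA[18]=25  'fchhe'
  #19 SA[19]=20  'fghhdfchhe'
  #20 SA[20]=17  'gcafghhdfchhe'
  #21 SA[21]=2  'geahbacaceechchgcafghhdfchhe'
  #22 SA[22]=21  'ghhdfchhe'
  #23 SA[23]=5  'hbacaceechchgcafghhdfchhe'
  #24 SA[24]=14  'hchgcafghhdfchhe'
  #25 SA[25]=23  'hdfchhe'
  #26 SA[26]=28  'he'
  #27 SA[27]=16  'hgcafghhdfchhe'
  #28 SA[28]=22  'hhdfchhe'
  #29 SA[29]=27  'hhe'

SA = [7, 9, 19, 4, 6, 8, 18, 10, 13, 15, 26, 0, 24, 1, 29, 3, 12, 11, 25, 20, 17, 2, 21, 5, 14, 23, 28, 16, 22, 27]
rank  pair      lcp
   1  s[7:],s[9:]  2  'ac'
   2  s[9:],s[19:]  1  'a'
   3  s[19:],s[4:]  1  'a'
   4  s[4:],s[6:]  0  ''
   5  s[6:],s[8:]  0  ''
   6  s[8:],s[18:]  2  'ca'
   7  s[18:],s[10:]  1  'c'
   8  s[10:],s[13:]  1  'c'
   9  s[13:],s[15:]  2  'ch'
  10  s[15:],s[26:]  2  'ch'
  11  s[26:],s[0:]  0  ''
  12  s[0:],s[24:]  1  'd'
  13  s[24:],s[1:]  1  'd'
  14  s[1:],s[29:]  0  ''
  15  s[29:],s[3:]  1  'e'
  16  s[3:],s[12:]  1  'e'
  17  s[12:],s[11:]  1  'e'
  18  s[11:],s[25:]  0  ''
  19  s[25:],s[20:]  1  'f'
  20  s[20:],s[17:]  0  ''
  21  s[17:],s[2:]  1  'g'
  22  s[2:],s[21:]  1  'g'
  23  s[21:],s[5:]  0  ''
  24  s[5:],s[14:]  1  'h'
  25  s[14:],s[23:]  1  'h'
  26  s[23:],s[28:]  1  'h'
  27  s[28:],s[16:]  1  'h'
  28  s[16:],s[22:]  1  'h'
  29  s[22:],s[27:]  2  'hh'

[0, 2, 1, 1, 0, 0, 2, 1, 1, 2, 2, 0, 1, 1, 0, 1, 1, 1, 0, 1, 0, 1, 1, 0, 1, 1, 1, 1, 1, 2]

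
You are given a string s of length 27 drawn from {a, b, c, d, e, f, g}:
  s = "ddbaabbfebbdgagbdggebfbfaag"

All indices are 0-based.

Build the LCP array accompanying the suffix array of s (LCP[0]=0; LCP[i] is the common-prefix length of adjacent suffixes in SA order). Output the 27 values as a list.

[0, 2, 1, 1, 2, 0, 1, 2, 1, 3, 1, 2, 2, 0, 1, 1, 2, 0, 2, 0, 1, 1, 0, 1, 1, 1, 1]

rank→(start, suffix):
  0 → (3, 'aabbfebbdgagbdggebfbfaag')
  1 → (24, 'aag')
  2 → (4, 'abbfebbdgagbdggebfbfaag')
  3 → (25, 'ag')
  4 → (13, 'agbdggebfbfaag')
  5 → (2, 'baabbfebbdgagbdggebfbfaag')
  6 → (9, 'bbdgagbdggebfbfaag')
  7 → (5, 'bbfebbdgagbdggebfbfaag')
  8 → (10, 'bdgagbdggebfbfaag')
  9 → (15, 'bdggebfbfaag')
  10 → (22, 'bfaag')
  11 → (20, 'bfbfaag')
  12 → (6, 'bfebbdgagbdggebfbfaag')
  13 → (1, 'dbaabbfebbdgagbdggebfbfaag')
  14 → (0, 'ddbaabbfebbdgagbdggebfbfaag')
  15 → (11, 'dgagbdggebfbfaag')
  16 → (16, 'dggebfbfaag')
  17 → (8, 'ebbdgagbdggebfbfaag')
  18 → (19, 'ebfbfaag')
  19 → (23, 'faag')
  20 → (21, 'fbfaag')
  21 → (7, 'febbdgagbdggebfbfaag')
  22 → (26, 'g')
  23 → (12, 'gagbdggebfbfaag')
  24 → (14, 'gbdggebfbfaag')
  25 → (18, 'gebfbfaag')
  26 → (17, 'ggebfbfaag')

SA = [3, 24, 4, 25, 13, 2, 9, 5, 10, 15, 22, 20, 6, 1, 0, 11, 16, 8, 19, 23, 21, 7, 26, 12, 14, 18, 17]
rank  pair      lcp
   1  s[3:],s[24:]  2  'aa'
   2  s[24:],s[4:]  1  'a'
   3  s[4:],s[25:]  1  'a'
   4  s[25:],s[13:]  2  'ag'
   5  s[13:],s[2:]  0  ''
   6  s[2:],s[9:]  1  'b'
   7  s[9:],s[5:]  2  'bb'
   8  s[5:],s[10:]  1  'b'
   9  s[10:],s[15:]  3  'bdg'
  10  s[15:],s[22:]  1  'b'
  11  s[22:],s[20:]  2  'bf'
  12  s[20:],s[6:]  2  'bf'
  13  s[6:],s[1:]  0  ''
  14  s[1:],s[0:]  1  'd'
  15  s[0:],s[11:]  1  'd'
  16  s[11:],s[16:]  2  'dg'
  17  s[16:],s[8:]  0  ''
  18  s[8:],s[19:]  2  'eb'
  19  s[19:],s[23:]  0  ''
  20  s[23:],s[21:]  1  'f'
  21  s[21:],s[7:]  1  'f'
  22  s[7:],s[26:]  0  ''
  23  s[26:],s[12:]  1  'g'
  24  s[12:],s[14:]  1  'g'
  25  s[14:],s[18:]  1  'g'
  26  s[18:],s[17:]  1  'g'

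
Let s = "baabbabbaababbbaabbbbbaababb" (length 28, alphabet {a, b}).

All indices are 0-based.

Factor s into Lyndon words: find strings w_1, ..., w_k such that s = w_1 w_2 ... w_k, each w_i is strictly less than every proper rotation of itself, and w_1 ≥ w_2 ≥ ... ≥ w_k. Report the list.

emit factor 1: 'b' (i=0, period=1)
emit factor 2: 'aabbabb' (i=1, period=7)
emit factor 3: 'aababbbaabbbbb' (i=8, period=14)
emit factor 4: 'aababb' (i=22, period=6)

["b", "aabbabb", "aababbbaabbbbb", "aababb"]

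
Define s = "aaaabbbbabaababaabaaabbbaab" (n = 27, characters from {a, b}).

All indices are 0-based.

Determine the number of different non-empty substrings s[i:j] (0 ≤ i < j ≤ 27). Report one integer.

295

rank | idx | suffix
   0 |   0 | aaaabbbbabaababaabaaabbbaab
   1 |  18 | aaabbbaab
   2 |   1 | aaabbbbabaababaabaaabbbaab
   3 |  24 | aab
   4 |  15 | aabaaabbbaab
   5 |  10 | aababaabaaabbbaab
   6 |  19 | aabbbaab
   7 |   2 | aabbbbabaababaabaaabbbaab
   8 |  25 | ab
   9 |  16 | abaaabbbaab
  10 |  13 | abaabaaabbbaab
  11 |   8 | abaababaabaaabbbaab
  12 |  11 | ababaabaaabbbaab
  13 |  20 | abbbaab
  14 |   3 | abbbbabaababaabaaabbbaab
  15 |  26 | b
  16 |  17 | baaabbbaab
  17 |  23 | baab
  18 |  14 | baabaaabbbaab
  19 |   9 | baababaabaaabbbaab
  20 |  12 | babaabaaabbbaab
  21 |   7 | babaababaabaaabbbaab
  22 |  22 | bbaab
  23 |   6 | bbabaababaabaaabbbaab
  24 |  21 | bbbaab
  25 |   5 | bbbabaababaabaaabbbaab
  26 |   4 | bbbbabaababaabaaabbbaab

SA = [0, 18, 1, 24, 15, 10, 19, 2, 25, 16, 13, 8, 11, 20, 3, 26, 17, 23, 14, 9, 12, 7, 22, 6, 21, 5, 4]
rank  pair      lcp
   1  s[0:],s[18:]  3  'aaa'
   2  s[18:],s[1:]  6  'aaabbb'
   3  s[1:],s[24:]  2  'aa'
   4  s[24:],s[15:]  3  'aab'
   5  s[15:],s[10:]  4  'aaba'
   6  s[10:],s[19:]  3  'aab'
   7  s[19:],s[2:]  5  'aabbb'
   8  s[2:],s[25:]  1  'a'
   9  s[25:],s[16:]  2  'ab'
  10  s[16:],s[13:]  4  'abaa'
  11  s[13:],s[8:]  6  'abaaba'
  12  s[8:],s[11:]  3  'aba'
  13  s[11:],s[20:]  2  'ab'
  14  s[20:],s[3:]  4  'abbb'
  15  s[3:],s[26:]  0  ''
  16  s[26:],s[17:]  1  'b'
  17  s[17:],s[23:]  3  'baa'
  18  s[23:],s[14:]  4  'baab'
  19  s[14:],s[9:]  5  'baaba'
  20  s[9:],s[12:]  2  'ba'
  21  s[12:],s[7:]  7  'babaaba'
  22  s[7:],s[22:]  1  'b'
  23  s[22:],s[6:]  3  'bba'
  24  s[6:],s[21:]  2  'bb'
  25  s[21:],s[5:]  4  'bbba'
  26  s[5:],s[4:]  3  'bbb'

n(n+1)/2 = 27·28/2 = 378
Σ LCP = 0 + 3 + 6 + 2 + 3 + 4 + 3 + 5 + 1 + 2 + 4 + 6 + 3 + 2 + 4 + 0 + 1 + 3 + 4 + 5 + 2 + 7 + 1 + 3 + 2 + 4 + 3 = 83
distinct = 378 − 83 = 295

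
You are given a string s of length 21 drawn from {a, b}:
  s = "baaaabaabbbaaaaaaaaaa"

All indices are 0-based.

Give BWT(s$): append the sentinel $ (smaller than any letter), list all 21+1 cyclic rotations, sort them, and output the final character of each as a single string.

rank  rotation                last
    0  $baaaabaabbbaaaaaaaaaa  a
    1  a$baaaabaabbbaaaaaaaaa  a
    2  aa$baaaabaabbbaaaaaaaa  a
    3  aaa$baaaabaabbbaaaaaaa  a
    4  aaaa$baaaabaabbbaaaaaa  a
    5  aaaaa$baaaabaabbbaaaaa  a
    6  aaaaaa$baaaabaabbbaaaa  a
    7  aaaaaaa$baaaabaabbbaaa  a
    8  aaaaaaaa$baaaabaabbbaa  a
    9  aaaaaaaaa$baaaabaabbba  a
   10  aaaaaaaaaa$baaaabaabbb  b
   11  aaaabaabbbaaaaaaaaaa$b  b
   12  aaabaabbbaaaaaaaaaa$ba  a
   13  aabaabbbaaaaaaaaaa$baa  a
   14  aabbbaaaaaaaaaa$baaaab  b
   15  abaabbbaaaaaaaaaa$baaa  a
   16  abbbaaaaaaaaaa$baaaaba  a
   17  baaaaaaaaaa$baaaabaabb  b
   18  baaaabaabbbaaaaaaaaaa$  $
   19  baabbbaaaaaaaaaa$baaaa  a
   20  bbaaaaaaaaaa$baaaabaab  b
   21  bbbaaaaaaaaaa$baaaabaa  a

aaaaaaaaaabbaabaab$aba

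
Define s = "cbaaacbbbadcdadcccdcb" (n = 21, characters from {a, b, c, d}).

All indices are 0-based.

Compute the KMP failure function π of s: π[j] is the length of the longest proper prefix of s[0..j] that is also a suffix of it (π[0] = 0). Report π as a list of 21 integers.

π[0] = 0
j=1 s[j]='b': π[1]=0 (border '')
j=2 s[j]='a': π[2]=0 (border '')
j=3 s[j]='a': π[3]=0 (border '')
j=4 s[j]='a': π[4]=0 (border '')
j=5 s[j]='c': π[5]=1 (border 'c')
j=6 s[j]='b': π[6]=2 (border 'cb')
j=7 s[j]='b': k: 2→0; π[7]=0 (border '')
j=8 s[j]='b': π[8]=0 (border '')
j=9 s[j]='a': π[9]=0 (border '')
j=10 s[j]='d': π[10]=0 (border '')
j=11 s[j]='c': π[11]=1 (border 'c')
j=12 s[j]='d': k: 1→0; π[12]=0 (border '')
j=13 s[j]='a': π[13]=0 (border '')
j=14 s[j]='d': π[14]=0 (border '')
j=15 s[j]='c': π[15]=1 (border 'c')
j=16 s[j]='c': k: 1→0; π[16]=1 (border 'c')
j=17 s[j]='c': k: 1→0; π[17]=1 (border 'c')
j=18 s[j]='d': k: 1→0; π[18]=0 (border '')
j=19 s[j]='c': π[19]=1 (border 'c')
j=20 s[j]='b': π[20]=2 (border 'cb')

[0, 0, 0, 0, 0, 1, 2, 0, 0, 0, 0, 1, 0, 0, 0, 1, 1, 1, 0, 1, 2]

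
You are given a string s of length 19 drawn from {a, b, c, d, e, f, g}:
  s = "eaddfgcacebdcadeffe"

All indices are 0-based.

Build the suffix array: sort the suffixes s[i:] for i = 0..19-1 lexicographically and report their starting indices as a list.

[7, 1, 13, 10, 6, 12, 8, 11, 2, 14, 3, 18, 0, 9, 15, 17, 16, 4, 5]

rank | idx | suffix
   0 |   7 | acebdcadeffe
   1 |   1 | addfgcacebdcadeffe
   2 |  13 | adeffe
   3 |  10 | bdcadeffe
   4 |   6 | cacebdcadeffe
   5 |  12 | cadeffe
   6 |   8 | cebdcadeffe
   7 |  11 | dcadeffe
   8 |   2 | ddfgcacebdcadeffe
   9 |  14 | deffe
  10 |   3 | dfgcacebdcadeffe
  11 |  18 | e
  12 |   0 | eaddfgcacebdcadeffe
  13 |   9 | ebdcadeffe
  14 |  15 | effe
  15 |  17 | fe
  16 |  16 | ffe
  17 |   4 | fgcacebdcadeffe
  18 |   5 | gcacebdcadeffe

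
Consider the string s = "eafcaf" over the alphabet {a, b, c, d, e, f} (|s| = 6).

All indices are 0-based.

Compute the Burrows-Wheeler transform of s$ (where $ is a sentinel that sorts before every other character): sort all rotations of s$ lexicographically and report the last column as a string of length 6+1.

rank  rotation last
    0  $eafcaf  f
    1  af$eafc  c
    2  afcaf$e  e
    3  caf$eaf  f
    4  eafcaf$  $
    5  f$eafca  a
    6  fcaf$ea  a

fcef$aa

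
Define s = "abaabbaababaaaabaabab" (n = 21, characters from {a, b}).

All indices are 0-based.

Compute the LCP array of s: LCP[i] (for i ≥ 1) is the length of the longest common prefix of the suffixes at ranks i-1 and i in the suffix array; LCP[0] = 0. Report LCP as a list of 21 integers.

[0, 3, 2, 4, 5, 3, 1, 2, 4, 5, 3, 4, 2, 0, 1, 3, 6, 4, 2, 3, 1]

sorted suffixes:
  #0 SA[0]=11  'aaaabaabab'
  #1 SA[1]=12  'aaabaabab'
  #2 SA[2]=13  'aabaabab'
  #3 SA[3]=16  'aabab'
  #4 SA[4]=6  'aababaaaabaabab'
  #5 SA[5]=2  'aabbaababaaaabaabab'
  #6 SA[6]=19  'ab'
  #7 SA[7]=9  'abaaaabaabab'
  #8 SA[8]=14  'abaabab'
  #9 SA[9]=0  'abaabbaababaaaabaabab'
  #10 SA[10]=17  'abab'
  #11 SA[11]=7  'ababaaaabaabab'
  #12 SA[12]=3  'abbaababaaaabaabab'
  #13 SA[13]=20  'b'
  #14 SA[14]=10  'baaaabaabab'
  #15 SA[15]=15  'baabab'
  #16 SA[16]=5  'baababaaaabaabab'
  #17 SA[17]=1  'baabbaababaaaabaabab'
  #18 SA[18]=18  'bab'
  #19 SA[19]=8  'babaaaabaabab'
  #20 SA[20]=4  'bbaababaaaabaabab'

SA = [11, 12, 13, 16, 6, 2, 19, 9, 14, 0, 17, 7, 3, 20, 10, 15, 5, 1, 18, 8, 4]
[i] adj suffixes → lcp
  [1] 11/12 → 3 ('aaa')
  [2] 12/13 → 2 ('aa')
  [3] 13/16 → 4 ('aaba')
  [4] 16/6 → 5 ('aabab')
  [5] 6/2 → 3 ('aab')
  [6] 2/19 → 1 ('a')
  [7] 19/9 → 2 ('ab')
  [8] 9/14 → 4 ('abaa')
  [9] 14/0 → 5 ('abaab')
  [10] 0/17 → 3 ('aba')
  [11] 17/7 → 4 ('abab')
  [12] 7/3 → 2 ('ab')
  [13] 3/20 → 0 ('')
  [14] 20/10 → 1 ('b')
  [15] 10/15 → 3 ('baa')
  [16] 15/5 → 6 ('baabab')
  [17] 5/1 → 4 ('baab')
  [18] 1/18 → 2 ('ba')
  [19] 18/8 → 3 ('bab')
  [20] 8/4 → 1 ('b')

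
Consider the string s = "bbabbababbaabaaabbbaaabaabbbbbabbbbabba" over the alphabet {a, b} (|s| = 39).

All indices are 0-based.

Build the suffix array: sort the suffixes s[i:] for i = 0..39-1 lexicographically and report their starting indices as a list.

sorted suffixes:
  #0 SA[0]=38  'a'
  #1 SA[1]=19  'aaabaabbbbbabbbbabba'
  #2 SA[2]=13  'aaabbbaaabaabbbbbabbbbabba'
  #3 SA[3]=10  'aabaaabbbaaabaabbbbbabbbbabba'
  #4 SA[4]=20  'aabaabbbbbabbbbabba'
  #5 SA[5]=14  'aabbbaaabaabbbbbabbbbabba'
  #6 SA[6]=23  'aabbbbbabbbbabba'
  #7 SA[7]=11  'abaaabbbaaabaabbbbbabbbbabba'
  #8 SA[8]=21  'abaabbbbbabbbbabba'
  #9 SA[9]=5  'ababbaabaaabbbaaabaabbbbbabbbbabba'
  #10 SA[10]=35  'abba'
  #11 SA[11]=7  'abbaabaaabbbaaabaabbbbbabbbbabba'
  #12 SA[12]=2  'abbababbaabaaabbbaaabaabbbbbabbbbabba'
  #13 SA[13]=15  'abbbaaabaabbbbbabbbbabba'
  #14 SA[14]=30  'abbbbabba'
  #15 SA[15]=24  'abbbbbabbbbabba'
  #16 SA[16]=37  'ba'
  #17 SA[17]=18  'baaabaabbbbbabbbbabba'
  #18 SA[18]=12  'baaabbbaaabaabbbbbabbbbabba'
  #19 SA[19]=9  'baabaaabbbaaabaabbbbbabbbbabba'
  #20 SA[20]=22  'baabbbbbabbbbabba'
  #21 SA[21]=4  'bababbaabaaabbbaaabaabbbbbabbbbabba'
  #22 SA[22]=34  'babba'
  #23 SA[23]=6  'babbaabaaabbbaaabaabbbbbabbbbabba'
  #24 SA[24]=1  'babbababbaabaaabbbaaabaabbbbbabbbbabba'
  #25 SA[25]=29  'babbbbabba'
  #26 SA[26]=36  'bba'
  #27 SA[27]=17  'bbaaabaabbbbbabbbbabba'
  #28 SA[28]=8  'bbaabaaabbbaaabaabbbbbabbbbabba'
  #29 SA[29]=3  'bbababbaabaaabbbaaabaabbbbbabbbbabba'
  #30 SA[30]=33  'bbabba'
  #31 SA[31]=0  'bbabbababbaabaaabbbaaabaabbbbbabbbbabba'
  #32 SA[32]=28  'bbabbbbabba'
  #33 SA[33]=16  'bbbaaabaabbbbbabbbbabba'
  #34 SA[34]=32  'bbbabba'
  #35 SA[35]=27  'bbbabbbbabba'
  #36 SA[36]=31  'bbbbabba'
  #37 SA[37]=26  'bbbbabbbbabba'
  #38 SA[38]=25  'bbbbbabbbbabba'

[38, 19, 13, 10, 20, 14, 23, 11, 21, 5, 35, 7, 2, 15, 30, 24, 37, 18, 12, 9, 22, 4, 34, 6, 1, 29, 36, 17, 8, 3, 33, 0, 28, 16, 32, 27, 31, 26, 25]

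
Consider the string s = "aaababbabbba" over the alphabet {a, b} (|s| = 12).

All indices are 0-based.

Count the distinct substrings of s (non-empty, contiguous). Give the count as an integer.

sorted suffixes:
  #0 SA[0]=11  'a'
  #1 SA[1]=0  'aaababbabbba'
  #2 SA[2]=1  'aababbabbba'
  #3 SA[3]=2  'ababbabbba'
  #4 SA[4]=4  'abbabbba'
  #5 SA[5]=7  'abbba'
  #6 SA[6]=10  'ba'
  #7 SA[7]=3  'babbabbba'
  #8 SA[8]=6  'babbba'
  #9 SA[9]=9  'bba'
  #10 SA[10]=5  'bbabbba'
  #11 SA[11]=8  'bbba'

SA = [11, 0, 1, 2, 4, 7, 10, 3, 6, 9, 5, 8]
[i] adj suffixes → lcp
  [1] 11/0 → 1 ('a')
  [2] 0/1 → 2 ('aa')
  [3] 1/2 → 1 ('a')
  [4] 2/4 → 2 ('ab')
  [5] 4/7 → 3 ('abb')
  [6] 7/10 → 0 ('')
  [7] 10/3 → 2 ('ba')
  [8] 3/6 → 4 ('babb')
  [9] 6/9 → 1 ('b')
  [10] 9/5 → 3 ('bba')
  [11] 5/8 → 2 ('bb')

n(n+1)/2 = 12·13/2 = 78
Σ LCP = 0 + 1 + 2 + 1 + 2 + 3 + 0 + 2 + 4 + 1 + 3 + 2 = 21
distinct = 78 − 21 = 57

57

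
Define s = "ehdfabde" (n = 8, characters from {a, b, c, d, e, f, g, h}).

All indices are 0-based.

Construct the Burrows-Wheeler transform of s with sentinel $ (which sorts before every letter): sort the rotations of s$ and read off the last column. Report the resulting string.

rank  rotation   last
    0  $ehdfabde  e
    1  abde$ehdf  f
    2  bde$ehdfa  a
    3  de$ehdfab  b
    4  dfabde$eh  h
    5  e$ehdfabd  d
    6  ehdfabde$  $
    7  fabde$ehd  d
    8  hdfabde$e  e

efabhd$de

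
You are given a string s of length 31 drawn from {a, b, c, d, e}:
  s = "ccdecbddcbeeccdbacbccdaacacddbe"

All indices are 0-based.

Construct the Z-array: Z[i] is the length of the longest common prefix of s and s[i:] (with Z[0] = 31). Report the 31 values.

[31, 1, 0, 0, 1, 0, 0, 0, 1, 0, 0, 0, 3, 1, 0, 0, 0, 1, 0, 3, 1, 0, 0, 0, 1, 0, 1, 0, 0, 0, 0]

Z[0]=31
i=1: i≥r, start 0; Z[1]=1 grow→box=[1,2)
i=2: i≥r, start 0; Z[2]=0
i=3: i≥r, start 0; Z[3]=0
i=4: i≥r, start 0; Z[4]=1 grow→box=[4,5)
i=5: i≥r, start 0; Z[5]=0
i=6: i≥r, start 0; Z[6]=0
i=7: i≥r, start 0; Z[7]=0
i=8: i≥r, start 0; Z[8]=1 grow→box=[8,9)
i=9: i≥r, start 0; Z[9]=0
i=10: i≥r, start 0; Z[10]=0
i=11: i≥r, start 0; Z[11]=0
i=12: i≥r, start 0; Z[12]=3 grow→box=[12,15)
i=13: min(r-i=2, Z[1]=1)=1; Z[13]=1
i=14: min(r-i=1, Z[2]=0)=0; Z[14]=0
i=15: i≥r, start 0; Z[15]=0
i=16: i≥r, start 0; Z[16]=0
i=17: i≥r, start 0; Z[17]=1 grow→box=[17,18)
i=18: i≥r, start 0; Z[18]=0
i=19: i≥r, start 0; Z[19]=3 grow→box=[19,22)
i=20: min(r-i=2, Z[1]=1)=1; Z[20]=1
i=21: min(r-i=1, Z[2]=0)=0; Z[21]=0
i=22: i≥r, start 0; Z[22]=0
i=23: i≥r, start 0; Z[23]=0
i=24: i≥r, start 0; Z[24]=1 grow→box=[24,25)
i=25: i≥r, start 0; Z[25]=0
i=26: i≥r, start 0; Z[26]=1 grow→box=[26,27)
i=27: i≥r, start 0; Z[27]=0
i=28: i≥r, start 0; Z[28]=0
i=29: i≥r, start 0; Z[29]=0
i=30: i≥r, start 0; Z[30]=0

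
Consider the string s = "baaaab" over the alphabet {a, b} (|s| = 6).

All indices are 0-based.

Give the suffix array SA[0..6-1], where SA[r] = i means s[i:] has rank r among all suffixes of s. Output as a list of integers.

[1, 2, 3, 4, 5, 0]

rank→(start, suffix):
  0 → (1, 'aaaab')
  1 → (2, 'aaab')
  2 → (3, 'aab')
  3 → (4, 'ab')
  4 → (5, 'b')
  5 → (0, 'baaaab')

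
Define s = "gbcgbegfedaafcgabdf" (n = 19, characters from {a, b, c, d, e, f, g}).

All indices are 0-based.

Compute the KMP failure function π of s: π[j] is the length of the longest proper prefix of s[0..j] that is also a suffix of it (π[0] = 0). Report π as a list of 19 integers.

π[0] = 0
j=1 s[j]='b': π[1]=0 (border '')
j=2 s[j]='c': π[2]=0 (border '')
j=3 s[j]='g': π[3]=1 (border 'g')
j=4 s[j]='b': π[4]=2 (border 'gb')
j=5 s[j]='e': k: 2→0; π[5]=0 (border '')
j=6 s[j]='g': π[6]=1 (border 'g')
j=7 s[j]='f': k: 1→0; π[7]=0 (border '')
j=8 s[j]='e': π[8]=0 (border '')
j=9 s[j]='d': π[9]=0 (border '')
j=10 s[j]='a': π[10]=0 (border '')
j=11 s[j]='a': π[11]=0 (border '')
j=12 s[j]='f': π[12]=0 (border '')
j=13 s[j]='c': π[13]=0 (border '')
j=14 s[j]='g': π[14]=1 (border 'g')
j=15 s[j]='a': k: 1→0; π[15]=0 (border '')
j=16 s[j]='b': π[16]=0 (border '')
j=17 s[j]='d': π[17]=0 (border '')
j=18 s[j]='f': π[18]=0 (border '')

[0, 0, 0, 1, 2, 0, 1, 0, 0, 0, 0, 0, 0, 0, 1, 0, 0, 0, 0]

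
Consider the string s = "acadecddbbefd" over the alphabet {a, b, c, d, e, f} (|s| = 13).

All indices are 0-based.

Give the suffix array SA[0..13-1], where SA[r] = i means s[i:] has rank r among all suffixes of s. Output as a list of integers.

rank→(start, suffix):
  0 → (0, 'acadecddbbefd')
  1 → (2, 'adecddbbefd')
  2 → (8, 'bbefd')
  3 → (9, 'befd')
  4 → (1, 'cadecddbbefd')
  5 → (5, 'cddbbefd')
  6 → (12, 'd')
  7 → (7, 'dbbefd')
  8 → (6, 'ddbbefd')
  9 → (3, 'decddbbefd')
  10 → (4, 'ecddbbefd')
  11 → (10, 'efd')
  12 → (11, 'fd')

[0, 2, 8, 9, 1, 5, 12, 7, 6, 3, 4, 10, 11]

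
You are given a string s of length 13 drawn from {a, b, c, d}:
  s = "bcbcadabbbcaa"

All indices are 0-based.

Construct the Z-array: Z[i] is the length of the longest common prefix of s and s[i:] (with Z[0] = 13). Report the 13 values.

[13, 0, 2, 0, 0, 0, 0, 1, 1, 2, 0, 0, 0]

Z[0]=13
i=1: fresh scan; Z[1]=0
i=2: fresh scan; Z[2]=2 extend→box=[2,4)
i=3: min(r-i=1, Z[1]=0)=0; Z[3]=0
i=4: fresh scan; Z[4]=0
i=5: fresh scan; Z[5]=0
i=6: fresh scan; Z[6]=0
i=7: fresh scan; Z[7]=1 extend→box=[7,8)
i=8: fresh scan; Z[8]=1 extend→box=[8,9)
i=9: fresh scan; Z[9]=2 extend→box=[9,11)
i=10: min(r-i=1, Z[1]=0)=0; Z[10]=0
i=11: fresh scan; Z[11]=0
i=12: fresh scan; Z[12]=0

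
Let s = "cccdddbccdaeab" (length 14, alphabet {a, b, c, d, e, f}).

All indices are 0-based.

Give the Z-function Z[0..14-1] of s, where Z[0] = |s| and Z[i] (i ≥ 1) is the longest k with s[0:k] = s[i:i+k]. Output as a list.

Z[0]=14
i=1: fresh scan; Z[1]=2 grow→box=[1,3)
i=2: min(r-i=1, Z[1]=2)=1; Z[2]=1
i=3: fresh scan; Z[3]=0
i=4: fresh scan; Z[4]=0
i=5: fresh scan; Z[5]=0
i=6: fresh scan; Z[6]=0
i=7: fresh scan; Z[7]=2 grow→box=[7,9)
i=8: min(r-i=1, Z[1]=2)=1; Z[8]=1
i=9: fresh scan; Z[9]=0
i=10: fresh scan; Z[10]=0
i=11: fresh scan; Z[11]=0
i=12: fresh scan; Z[12]=0
i=13: fresh scan; Z[13]=0

[14, 2, 1, 0, 0, 0, 0, 2, 1, 0, 0, 0, 0, 0]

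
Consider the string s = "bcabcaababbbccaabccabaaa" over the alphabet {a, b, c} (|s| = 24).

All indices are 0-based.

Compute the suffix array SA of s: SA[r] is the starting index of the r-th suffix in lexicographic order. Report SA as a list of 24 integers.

sorted suffixes:
  #0 SA[0]=23  'a'
  #1 SA[1]=22  'aa'
  #2 SA[2]=21  'aaa'
  #3 SA[3]=5  'aababbbccaabccabaaa'
  #4 SA[4]=14  'aabccabaaa'
  #5 SA[5]=19  'abaaa'
  #6 SA[6]=6  'ababbbccaabccabaaa'
  #7 SA[7]=8  'abbbccaabccabaaa'
  #8 SA[8]=2  'abcaababbbccaabccabaaa'
  #9 SA[9]=15  'abccabaaa'
  #10 SA[10]=20  'baaa'
  #11 SA[11]=7  'babbbccaabccabaaa'
  #12 SA[12]=9  'bbbccaabccabaaa'
  #13 SA[13]=10  'bbccaabccabaaa'
  #14 SA[14]=3  'bcaababbbccaabccabaaa'
  #15 SA[15]=0  'bcabcaababbbccaabccabaaa'
  #16 SA[16]=11  'bccaabccabaaa'
  #17 SA[17]=16  'bccabaaa'
  #18 SA[18]=4  'caababbbccaabccabaaa'
  #19 SA[19]=13  'caabccabaaa'
  #20 SA[20]=18  'cabaaa'
  #21 SA[21]=1  'cabcaababbbccaabccabaaa'
  #22 SA[22]=12  'ccaabccabaaa'
  #23 SA[23]=17  'ccabaaa'

[23, 22, 21, 5, 14, 19, 6, 8, 2, 15, 20, 7, 9, 10, 3, 0, 11, 16, 4, 13, 18, 1, 12, 17]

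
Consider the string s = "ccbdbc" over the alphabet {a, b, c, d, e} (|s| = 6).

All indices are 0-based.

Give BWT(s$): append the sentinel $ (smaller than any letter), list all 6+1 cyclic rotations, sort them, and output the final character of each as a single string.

cdcbc$b

rank  rotation last
    0  $ccbdbc  c
    1  bc$ccbd  d
    2  bdbc$cc  c
    3  c$ccbdb  b
    4  cbdbc$c  c
    5  ccbdbc$  $
    6  dbc$ccb  b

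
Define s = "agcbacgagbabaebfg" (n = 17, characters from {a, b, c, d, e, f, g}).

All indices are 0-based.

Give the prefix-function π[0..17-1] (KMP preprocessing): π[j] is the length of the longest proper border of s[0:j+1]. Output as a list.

[0, 0, 0, 0, 1, 0, 0, 1, 2, 0, 1, 0, 1, 0, 0, 0, 0]

π[0] = 0
j=1 s[j]='g': π[1]=0 (border '')
j=2 s[j]='c': π[2]=0 (border '')
j=3 s[j]='b': π[3]=0 (border '')
j=4 s[j]='a': π[4]=1 (border 'a')
j=5 s[j]='c': k: 1→0; π[5]=0 (border '')
j=6 s[j]='g': π[6]=0 (border '')
j=7 s[j]='a': π[7]=1 (border 'a')
j=8 s[j]='g': π[8]=2 (border 'ag')
j=9 s[j]='b': k: 2→0; π[9]=0 (border '')
j=10 s[j]='a': π[10]=1 (border 'a')
j=11 s[j]='b': k: 1→0; π[11]=0 (border '')
j=12 s[j]='a': π[12]=1 (border 'a')
j=13 s[j]='e': k: 1→0; π[13]=0 (border '')
j=14 s[j]='b': π[14]=0 (border '')
j=15 s[j]='f': π[15]=0 (border '')
j=16 s[j]='g': π[16]=0 (border '')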